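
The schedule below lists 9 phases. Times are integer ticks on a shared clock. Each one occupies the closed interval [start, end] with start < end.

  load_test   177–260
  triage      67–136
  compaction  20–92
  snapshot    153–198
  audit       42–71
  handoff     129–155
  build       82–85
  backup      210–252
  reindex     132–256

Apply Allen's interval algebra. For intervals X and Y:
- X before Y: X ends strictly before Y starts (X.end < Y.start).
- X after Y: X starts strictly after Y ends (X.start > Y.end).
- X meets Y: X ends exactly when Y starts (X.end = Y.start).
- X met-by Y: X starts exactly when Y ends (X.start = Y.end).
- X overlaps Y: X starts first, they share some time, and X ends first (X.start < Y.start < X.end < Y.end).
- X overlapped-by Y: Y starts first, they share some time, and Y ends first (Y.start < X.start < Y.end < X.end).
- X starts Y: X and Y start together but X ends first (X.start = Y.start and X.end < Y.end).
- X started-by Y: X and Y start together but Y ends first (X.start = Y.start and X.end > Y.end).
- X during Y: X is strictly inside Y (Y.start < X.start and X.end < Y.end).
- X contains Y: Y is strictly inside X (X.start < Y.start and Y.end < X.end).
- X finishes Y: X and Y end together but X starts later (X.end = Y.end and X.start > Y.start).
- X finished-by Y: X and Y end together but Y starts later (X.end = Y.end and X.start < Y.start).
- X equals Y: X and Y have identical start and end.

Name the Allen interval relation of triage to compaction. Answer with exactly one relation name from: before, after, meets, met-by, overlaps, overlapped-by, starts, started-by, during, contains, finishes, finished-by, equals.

overlapped-by

triage = [67, 136]; compaction = [20, 92].
Compare endpoints: triage.start > compaction.start, triage.start < compaction.end, triage.end > compaction.start, triage.end > compaction.end.
That pattern is 'overlapped-by'.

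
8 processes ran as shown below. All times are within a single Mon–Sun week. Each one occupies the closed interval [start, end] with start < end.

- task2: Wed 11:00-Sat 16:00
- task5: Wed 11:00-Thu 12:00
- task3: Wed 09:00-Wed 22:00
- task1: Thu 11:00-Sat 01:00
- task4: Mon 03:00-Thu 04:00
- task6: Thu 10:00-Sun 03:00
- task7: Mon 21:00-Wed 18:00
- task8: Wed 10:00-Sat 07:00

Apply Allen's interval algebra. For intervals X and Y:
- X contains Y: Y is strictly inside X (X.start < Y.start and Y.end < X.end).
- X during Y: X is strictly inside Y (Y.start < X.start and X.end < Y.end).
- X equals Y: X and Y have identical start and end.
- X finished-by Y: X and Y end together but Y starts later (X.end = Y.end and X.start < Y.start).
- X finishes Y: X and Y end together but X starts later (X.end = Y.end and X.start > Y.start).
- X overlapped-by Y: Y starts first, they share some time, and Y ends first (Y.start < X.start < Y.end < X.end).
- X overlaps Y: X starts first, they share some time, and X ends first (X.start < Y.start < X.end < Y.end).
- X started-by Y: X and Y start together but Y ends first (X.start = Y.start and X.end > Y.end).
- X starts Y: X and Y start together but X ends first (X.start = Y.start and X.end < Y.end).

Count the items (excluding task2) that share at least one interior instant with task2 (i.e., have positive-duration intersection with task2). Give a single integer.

Target task2 = [Wed 11:00, Sat 16:00].
task1 [Thu 11:00, Sat 01:00] → during → counts.
task3 [Wed 09:00, Wed 22:00] → overlaps → counts.
task4 [Mon 03:00, Thu 04:00] → overlaps → counts.
task5 [Wed 11:00, Thu 12:00] → starts → counts.
task6 [Thu 10:00, Sun 03:00] → overlapped-by → counts.
task7 [Mon 21:00, Wed 18:00] → overlaps → counts.
task8 [Wed 10:00, Sat 07:00] → overlaps → counts.
Total: 7.

7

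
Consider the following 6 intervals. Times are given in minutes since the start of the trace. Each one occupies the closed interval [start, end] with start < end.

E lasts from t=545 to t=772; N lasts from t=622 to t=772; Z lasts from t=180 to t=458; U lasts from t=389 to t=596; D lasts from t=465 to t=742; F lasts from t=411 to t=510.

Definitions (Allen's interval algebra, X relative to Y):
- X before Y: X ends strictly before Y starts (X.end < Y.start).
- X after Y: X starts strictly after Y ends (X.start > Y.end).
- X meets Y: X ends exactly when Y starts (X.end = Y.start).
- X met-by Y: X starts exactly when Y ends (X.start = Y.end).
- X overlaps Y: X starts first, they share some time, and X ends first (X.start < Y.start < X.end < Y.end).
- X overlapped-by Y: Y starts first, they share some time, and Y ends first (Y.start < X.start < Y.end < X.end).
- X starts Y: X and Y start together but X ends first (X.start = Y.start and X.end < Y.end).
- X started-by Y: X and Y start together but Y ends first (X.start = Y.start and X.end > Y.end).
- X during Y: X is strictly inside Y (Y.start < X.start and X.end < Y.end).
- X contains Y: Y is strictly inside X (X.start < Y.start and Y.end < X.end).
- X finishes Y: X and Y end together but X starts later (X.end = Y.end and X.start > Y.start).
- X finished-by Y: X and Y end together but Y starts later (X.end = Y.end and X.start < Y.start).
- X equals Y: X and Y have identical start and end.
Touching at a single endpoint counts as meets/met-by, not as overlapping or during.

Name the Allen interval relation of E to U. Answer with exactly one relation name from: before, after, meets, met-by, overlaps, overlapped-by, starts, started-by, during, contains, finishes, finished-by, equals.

E = [t=545, t=772]; U = [t=389, t=596].
Compare endpoints: E.start > U.start, E.start < U.end, E.end > U.start, E.end > U.end.
That pattern is 'overlapped-by'.

overlapped-by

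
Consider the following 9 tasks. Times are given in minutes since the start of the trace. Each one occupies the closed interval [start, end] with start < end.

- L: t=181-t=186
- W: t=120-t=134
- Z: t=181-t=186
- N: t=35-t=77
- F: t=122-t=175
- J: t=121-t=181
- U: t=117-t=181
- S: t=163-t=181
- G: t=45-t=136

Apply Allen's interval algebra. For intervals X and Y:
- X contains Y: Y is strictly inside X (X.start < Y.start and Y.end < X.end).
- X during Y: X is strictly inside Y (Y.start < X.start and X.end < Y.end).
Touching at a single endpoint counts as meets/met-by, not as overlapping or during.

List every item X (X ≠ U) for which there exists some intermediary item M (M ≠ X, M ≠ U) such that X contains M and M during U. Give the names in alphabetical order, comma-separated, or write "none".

G, J

Target U = [t=117, t=181].
Intermediaries M with M during U: F, W.
Via F — items with X contains F: J.
Via W — items with X contains W: G.
Union: G, J.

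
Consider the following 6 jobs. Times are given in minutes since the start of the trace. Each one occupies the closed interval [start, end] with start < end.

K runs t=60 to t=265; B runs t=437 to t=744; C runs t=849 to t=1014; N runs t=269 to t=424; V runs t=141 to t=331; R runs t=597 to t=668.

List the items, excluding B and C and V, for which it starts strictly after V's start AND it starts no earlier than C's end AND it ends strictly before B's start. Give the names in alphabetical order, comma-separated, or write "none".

none

Conditions: its start is strictly after V's start (X.start > t=141) AND its start is no earlier than C's end (X.start >= t=1014) AND its end is strictly before B's start (X.end < t=437).
K: start t=60 > t=141? ✗; start t=60 >= t=1014? ✗; end t=265 < t=437? ✓ → no.
N: start t=269 > t=141? ✓; start t=269 >= t=1014? ✗; end t=424 < t=437? ✓ → no.
R: start t=597 > t=141? ✓; start t=597 >= t=1014? ✗; end t=668 < t=437? ✗ → no.
Result: none.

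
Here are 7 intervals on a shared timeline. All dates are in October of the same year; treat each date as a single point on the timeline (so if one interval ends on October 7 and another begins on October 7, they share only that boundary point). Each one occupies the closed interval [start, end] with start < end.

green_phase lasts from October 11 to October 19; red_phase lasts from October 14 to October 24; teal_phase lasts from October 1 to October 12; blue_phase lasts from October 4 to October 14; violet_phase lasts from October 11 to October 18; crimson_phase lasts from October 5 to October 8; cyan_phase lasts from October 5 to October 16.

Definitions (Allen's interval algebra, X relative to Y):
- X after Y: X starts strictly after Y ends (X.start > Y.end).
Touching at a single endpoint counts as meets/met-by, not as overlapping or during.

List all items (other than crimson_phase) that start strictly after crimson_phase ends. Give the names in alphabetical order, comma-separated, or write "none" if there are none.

Target crimson_phase = [October 5, October 8].
blue_phase [October 4, October 14] → contains → no.
cyan_phase [October 5, October 16] → started-by → no.
green_phase [October 11, October 19] → after → yes.
red_phase [October 14, October 24] → after → yes.
teal_phase [October 1, October 12] → contains → no.
violet_phase [October 11, October 18] → after → yes.
Result: green_phase, red_phase, violet_phase.

green_phase, red_phase, violet_phase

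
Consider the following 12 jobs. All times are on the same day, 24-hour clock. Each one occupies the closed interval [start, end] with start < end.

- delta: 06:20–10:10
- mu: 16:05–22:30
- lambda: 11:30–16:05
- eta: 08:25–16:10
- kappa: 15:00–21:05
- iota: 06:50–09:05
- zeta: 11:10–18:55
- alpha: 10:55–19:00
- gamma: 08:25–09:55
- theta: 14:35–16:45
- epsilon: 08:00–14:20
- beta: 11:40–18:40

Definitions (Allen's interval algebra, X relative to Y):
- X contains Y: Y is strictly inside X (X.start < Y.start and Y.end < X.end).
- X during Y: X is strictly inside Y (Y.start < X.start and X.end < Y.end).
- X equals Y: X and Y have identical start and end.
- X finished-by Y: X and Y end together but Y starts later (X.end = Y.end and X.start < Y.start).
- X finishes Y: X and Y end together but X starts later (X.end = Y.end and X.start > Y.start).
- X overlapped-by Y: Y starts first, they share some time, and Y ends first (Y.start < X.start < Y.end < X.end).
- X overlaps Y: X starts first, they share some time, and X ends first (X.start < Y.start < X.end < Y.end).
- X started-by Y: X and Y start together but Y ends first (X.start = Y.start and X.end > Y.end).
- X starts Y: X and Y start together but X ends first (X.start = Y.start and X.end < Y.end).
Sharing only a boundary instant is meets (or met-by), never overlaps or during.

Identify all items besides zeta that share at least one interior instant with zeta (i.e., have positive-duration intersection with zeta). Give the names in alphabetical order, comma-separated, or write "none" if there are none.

alpha, beta, epsilon, eta, kappa, lambda, mu, theta

Target zeta = [11:10, 18:55].
alpha [10:55, 19:00] → contains → yes.
beta [11:40, 18:40] → during → yes.
delta [06:20, 10:10] → before → no.
epsilon [08:00, 14:20] → overlaps → yes.
eta [08:25, 16:10] → overlaps → yes.
gamma [08:25, 09:55] → before → no.
iota [06:50, 09:05] → before → no.
kappa [15:00, 21:05] → overlapped-by → yes.
lambda [11:30, 16:05] → during → yes.
mu [16:05, 22:30] → overlapped-by → yes.
theta [14:35, 16:45] → during → yes.
Result: alpha, beta, epsilon, eta, kappa, lambda, mu, theta.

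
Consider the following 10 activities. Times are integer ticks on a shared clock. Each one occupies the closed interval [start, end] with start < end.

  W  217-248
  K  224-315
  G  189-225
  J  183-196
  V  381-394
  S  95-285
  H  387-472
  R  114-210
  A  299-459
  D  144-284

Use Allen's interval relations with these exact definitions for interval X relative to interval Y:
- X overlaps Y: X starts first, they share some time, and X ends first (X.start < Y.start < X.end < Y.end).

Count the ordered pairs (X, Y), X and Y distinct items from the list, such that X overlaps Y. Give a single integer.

Checking all 90 ordered pairs for relation 'overlaps'; matching pairs in alphabetical order:
(A, H): A overlaps H ✓
(D, K): D overlaps K ✓
(G, K): G overlaps K ✓
(G, W): G overlaps W ✓
(J, G): J overlaps G ✓
(K, A): K overlaps A ✓
(R, D): R overlaps D ✓
(R, G): R overlaps G ✓
(S, K): S overlaps K ✓
(V, H): V overlaps H ✓
(W, K): W overlaps K ✓
Count: 11.

11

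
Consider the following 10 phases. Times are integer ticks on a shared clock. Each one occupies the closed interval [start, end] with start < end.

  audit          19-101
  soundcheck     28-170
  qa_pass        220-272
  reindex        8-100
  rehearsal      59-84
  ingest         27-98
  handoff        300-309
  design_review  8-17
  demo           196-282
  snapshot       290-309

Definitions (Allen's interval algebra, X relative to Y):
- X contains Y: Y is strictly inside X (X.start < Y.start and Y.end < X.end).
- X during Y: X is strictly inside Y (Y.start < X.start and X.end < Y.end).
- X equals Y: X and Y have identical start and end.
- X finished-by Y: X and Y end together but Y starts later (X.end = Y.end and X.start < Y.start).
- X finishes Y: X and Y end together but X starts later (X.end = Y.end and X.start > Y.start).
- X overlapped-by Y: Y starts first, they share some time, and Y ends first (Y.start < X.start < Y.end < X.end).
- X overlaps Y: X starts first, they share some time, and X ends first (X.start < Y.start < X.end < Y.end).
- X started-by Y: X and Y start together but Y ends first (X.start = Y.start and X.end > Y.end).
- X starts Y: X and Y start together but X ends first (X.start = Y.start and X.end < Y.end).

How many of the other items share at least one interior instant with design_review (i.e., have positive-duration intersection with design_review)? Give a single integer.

1

Target design_review = [8, 17].
audit [19, 101] → after → no.
demo [196, 282] → after → no.
handoff [300, 309] → after → no.
ingest [27, 98] → after → no.
qa_pass [220, 272] → after → no.
rehearsal [59, 84] → after → no.
reindex [8, 100] → started-by → counts.
snapshot [290, 309] → after → no.
soundcheck [28, 170] → after → no.
Total: 1.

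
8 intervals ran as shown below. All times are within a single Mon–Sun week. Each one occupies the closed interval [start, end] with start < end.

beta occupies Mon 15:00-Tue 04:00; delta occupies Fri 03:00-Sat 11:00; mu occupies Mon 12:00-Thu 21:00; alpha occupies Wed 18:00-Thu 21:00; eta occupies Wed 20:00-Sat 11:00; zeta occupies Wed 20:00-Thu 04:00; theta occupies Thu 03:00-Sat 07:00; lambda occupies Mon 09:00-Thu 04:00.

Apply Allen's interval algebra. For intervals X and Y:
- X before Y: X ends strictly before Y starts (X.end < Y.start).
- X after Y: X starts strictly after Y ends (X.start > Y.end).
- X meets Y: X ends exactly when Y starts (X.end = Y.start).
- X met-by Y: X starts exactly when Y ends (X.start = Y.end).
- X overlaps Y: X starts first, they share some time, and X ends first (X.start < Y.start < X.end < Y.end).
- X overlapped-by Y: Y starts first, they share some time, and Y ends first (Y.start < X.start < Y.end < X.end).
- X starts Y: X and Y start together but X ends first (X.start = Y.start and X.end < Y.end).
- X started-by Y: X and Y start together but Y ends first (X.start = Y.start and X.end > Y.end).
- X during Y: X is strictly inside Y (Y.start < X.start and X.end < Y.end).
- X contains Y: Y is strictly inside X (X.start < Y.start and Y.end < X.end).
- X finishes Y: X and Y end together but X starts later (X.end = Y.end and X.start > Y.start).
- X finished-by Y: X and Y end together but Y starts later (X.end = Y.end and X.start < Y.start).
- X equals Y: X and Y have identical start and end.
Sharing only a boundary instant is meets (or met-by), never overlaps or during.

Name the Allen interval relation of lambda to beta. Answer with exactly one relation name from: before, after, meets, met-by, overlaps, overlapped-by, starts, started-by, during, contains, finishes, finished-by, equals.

lambda = [Mon 09:00, Thu 04:00]; beta = [Mon 15:00, Tue 04:00].
Compare endpoints: lambda.start < beta.start, lambda.start < beta.end, lambda.end > beta.start, lambda.end > beta.end.
That pattern is 'contains'.

contains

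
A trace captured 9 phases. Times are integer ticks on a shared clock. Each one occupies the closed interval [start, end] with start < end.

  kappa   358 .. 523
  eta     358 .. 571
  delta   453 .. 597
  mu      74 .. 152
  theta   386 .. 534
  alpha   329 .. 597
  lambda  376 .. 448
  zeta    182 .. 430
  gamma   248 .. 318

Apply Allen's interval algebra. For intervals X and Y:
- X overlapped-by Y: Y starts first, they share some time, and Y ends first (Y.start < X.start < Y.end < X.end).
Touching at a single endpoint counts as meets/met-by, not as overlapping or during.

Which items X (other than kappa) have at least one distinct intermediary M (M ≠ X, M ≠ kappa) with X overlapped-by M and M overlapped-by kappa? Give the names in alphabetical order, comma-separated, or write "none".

Target kappa = [358, 523].
Intermediaries M with M overlapped-by kappa: delta, theta.
Via delta — items with X overlapped-by delta: none.
Via theta — items with X overlapped-by theta: delta.
Union: delta.

delta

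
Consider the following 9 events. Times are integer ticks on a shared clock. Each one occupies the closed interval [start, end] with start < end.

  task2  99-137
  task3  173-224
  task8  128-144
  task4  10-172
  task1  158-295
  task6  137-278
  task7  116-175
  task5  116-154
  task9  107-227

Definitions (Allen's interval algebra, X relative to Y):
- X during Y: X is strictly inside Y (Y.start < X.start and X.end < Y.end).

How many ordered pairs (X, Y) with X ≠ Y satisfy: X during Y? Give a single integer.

Checking all 72 ordered pairs for relation 'during'; matching pairs in alphabetical order:
(task2, task4): task2 during task4 ✓
(task3, task1): task3 during task1 ✓
(task3, task6): task3 during task6 ✓
(task3, task9): task3 during task9 ✓
(task5, task4): task5 during task4 ✓
(task5, task9): task5 during task9 ✓
(task7, task9): task7 during task9 ✓
(task8, task4): task8 during task4 ✓
(task8, task5): task8 during task5 ✓
(task8, task7): task8 during task7 ✓
(task8, task9): task8 during task9 ✓
Count: 11.

11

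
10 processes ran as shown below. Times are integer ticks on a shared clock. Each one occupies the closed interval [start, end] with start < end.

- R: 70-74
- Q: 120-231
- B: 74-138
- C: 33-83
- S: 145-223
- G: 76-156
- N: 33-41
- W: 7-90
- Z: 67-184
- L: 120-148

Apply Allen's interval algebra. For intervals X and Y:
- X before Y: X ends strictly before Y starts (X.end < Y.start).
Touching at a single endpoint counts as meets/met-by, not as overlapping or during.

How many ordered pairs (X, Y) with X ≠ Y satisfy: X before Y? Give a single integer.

Checking all 90 ordered pairs for relation 'before'; matching pairs in alphabetical order:
(B, S): B before S ✓
(C, L): C before L ✓
(C, Q): C before Q ✓
(C, S): C before S ✓
(N, B): N before B ✓
(N, G): N before G ✓
(N, L): N before L ✓
(N, Q): N before Q ✓
(N, R): N before R ✓
(N, S): N before S ✓
(N, Z): N before Z ✓
(R, G): R before G ✓
(R, L): R before L ✓
(R, Q): R before Q ✓
(R, S): R before S ✓
(W, L): W before L ✓
(W, Q): W before Q ✓
(W, S): W before S ✓
Count: 18.

18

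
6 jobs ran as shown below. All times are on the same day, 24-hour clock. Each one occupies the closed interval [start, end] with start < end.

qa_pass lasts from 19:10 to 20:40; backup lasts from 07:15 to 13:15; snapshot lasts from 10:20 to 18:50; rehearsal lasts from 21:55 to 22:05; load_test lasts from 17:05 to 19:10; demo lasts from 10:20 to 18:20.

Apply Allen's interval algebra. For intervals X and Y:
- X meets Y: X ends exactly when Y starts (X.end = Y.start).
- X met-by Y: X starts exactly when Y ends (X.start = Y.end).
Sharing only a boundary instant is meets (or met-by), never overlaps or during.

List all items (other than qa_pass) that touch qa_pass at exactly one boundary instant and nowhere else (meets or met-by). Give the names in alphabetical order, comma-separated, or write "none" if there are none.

load_test

Target qa_pass = [19:10, 20:40].
backup [07:15, 13:15] → before → no.
demo [10:20, 18:20] → before → no.
load_test [17:05, 19:10] → meets → yes.
rehearsal [21:55, 22:05] → after → no.
snapshot [10:20, 18:50] → before → no.
Result: load_test.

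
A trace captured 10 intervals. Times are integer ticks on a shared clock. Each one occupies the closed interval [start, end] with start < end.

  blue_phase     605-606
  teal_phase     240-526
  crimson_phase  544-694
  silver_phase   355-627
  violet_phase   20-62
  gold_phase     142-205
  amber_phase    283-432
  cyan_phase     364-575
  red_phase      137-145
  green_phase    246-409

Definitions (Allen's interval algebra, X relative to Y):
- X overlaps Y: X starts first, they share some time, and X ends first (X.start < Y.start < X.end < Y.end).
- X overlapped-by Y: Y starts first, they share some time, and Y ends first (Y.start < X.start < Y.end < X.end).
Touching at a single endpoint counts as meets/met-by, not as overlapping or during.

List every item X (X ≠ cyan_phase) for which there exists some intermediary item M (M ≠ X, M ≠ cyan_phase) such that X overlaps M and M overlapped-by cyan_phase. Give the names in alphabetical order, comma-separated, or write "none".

Target cyan_phase = [364, 575].
Intermediaries M with M overlapped-by cyan_phase: crimson_phase.
Via crimson_phase — items with X overlaps crimson_phase: silver_phase.
Union: silver_phase.

silver_phase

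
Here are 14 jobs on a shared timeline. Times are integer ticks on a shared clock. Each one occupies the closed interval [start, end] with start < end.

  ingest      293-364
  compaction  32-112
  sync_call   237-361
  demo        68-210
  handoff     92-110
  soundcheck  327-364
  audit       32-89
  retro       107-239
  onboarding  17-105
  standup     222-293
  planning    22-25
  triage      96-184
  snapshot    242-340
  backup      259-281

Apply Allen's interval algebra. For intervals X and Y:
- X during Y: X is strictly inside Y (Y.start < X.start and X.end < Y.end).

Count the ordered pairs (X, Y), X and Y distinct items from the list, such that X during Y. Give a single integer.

9

Checking all 182 ordered pairs for relation 'during'; matching pairs in alphabetical order:
(audit, onboarding): audit during onboarding ✓
(backup, snapshot): backup during snapshot ✓
(backup, standup): backup during standup ✓
(backup, sync_call): backup during sync_call ✓
(handoff, compaction): handoff during compaction ✓
(handoff, demo): handoff during demo ✓
(planning, onboarding): planning during onboarding ✓
(snapshot, sync_call): snapshot during sync_call ✓
(triage, demo): triage during demo ✓
Count: 9.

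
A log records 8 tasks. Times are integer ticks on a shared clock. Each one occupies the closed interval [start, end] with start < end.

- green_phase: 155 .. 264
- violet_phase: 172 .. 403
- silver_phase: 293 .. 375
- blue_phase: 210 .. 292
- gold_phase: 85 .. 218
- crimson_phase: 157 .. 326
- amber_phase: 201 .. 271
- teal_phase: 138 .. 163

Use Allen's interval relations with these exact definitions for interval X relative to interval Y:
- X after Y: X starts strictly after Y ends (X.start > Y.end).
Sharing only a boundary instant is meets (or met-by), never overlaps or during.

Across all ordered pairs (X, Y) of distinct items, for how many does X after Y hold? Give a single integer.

8

Checking all 56 ordered pairs for relation 'after'; matching pairs in alphabetical order:
(amber_phase, teal_phase): amber_phase after teal_phase ✓
(blue_phase, teal_phase): blue_phase after teal_phase ✓
(silver_phase, amber_phase): silver_phase after amber_phase ✓
(silver_phase, blue_phase): silver_phase after blue_phase ✓
(silver_phase, gold_phase): silver_phase after gold_phase ✓
(silver_phase, green_phase): silver_phase after green_phase ✓
(silver_phase, teal_phase): silver_phase after teal_phase ✓
(violet_phase, teal_phase): violet_phase after teal_phase ✓
Count: 8.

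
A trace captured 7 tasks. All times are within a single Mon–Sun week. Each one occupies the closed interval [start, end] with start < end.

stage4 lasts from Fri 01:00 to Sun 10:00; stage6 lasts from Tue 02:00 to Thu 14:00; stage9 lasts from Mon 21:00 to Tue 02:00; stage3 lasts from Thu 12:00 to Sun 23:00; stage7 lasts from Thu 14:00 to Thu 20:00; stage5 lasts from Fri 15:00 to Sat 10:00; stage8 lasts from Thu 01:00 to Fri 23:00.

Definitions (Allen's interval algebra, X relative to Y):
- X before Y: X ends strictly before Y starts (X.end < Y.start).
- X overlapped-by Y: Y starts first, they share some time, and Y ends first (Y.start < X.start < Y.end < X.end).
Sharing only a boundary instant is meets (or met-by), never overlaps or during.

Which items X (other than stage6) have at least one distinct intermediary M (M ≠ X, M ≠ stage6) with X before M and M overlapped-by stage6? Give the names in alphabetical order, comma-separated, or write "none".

stage9

Target stage6 = [Tue 02:00, Thu 14:00].
Intermediaries M with M overlapped-by stage6: stage3, stage8.
Via stage3 — items with X before stage3: stage9.
Via stage8 — items with X before stage8: stage9.
Union: stage9.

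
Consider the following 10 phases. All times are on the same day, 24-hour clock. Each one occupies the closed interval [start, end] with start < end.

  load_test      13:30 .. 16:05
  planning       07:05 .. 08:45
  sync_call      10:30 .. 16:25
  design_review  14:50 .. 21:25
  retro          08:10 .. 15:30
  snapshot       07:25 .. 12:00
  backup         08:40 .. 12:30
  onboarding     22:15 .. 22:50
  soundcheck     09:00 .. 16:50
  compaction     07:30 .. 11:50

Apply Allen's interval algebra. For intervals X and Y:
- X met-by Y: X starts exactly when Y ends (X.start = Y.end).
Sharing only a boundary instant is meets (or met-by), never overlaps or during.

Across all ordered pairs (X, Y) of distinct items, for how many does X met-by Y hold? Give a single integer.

0

Checking all 90 ordered pairs for relation 'met-by'; matching pairs in alphabetical order:
No pair satisfies it.
Count: 0.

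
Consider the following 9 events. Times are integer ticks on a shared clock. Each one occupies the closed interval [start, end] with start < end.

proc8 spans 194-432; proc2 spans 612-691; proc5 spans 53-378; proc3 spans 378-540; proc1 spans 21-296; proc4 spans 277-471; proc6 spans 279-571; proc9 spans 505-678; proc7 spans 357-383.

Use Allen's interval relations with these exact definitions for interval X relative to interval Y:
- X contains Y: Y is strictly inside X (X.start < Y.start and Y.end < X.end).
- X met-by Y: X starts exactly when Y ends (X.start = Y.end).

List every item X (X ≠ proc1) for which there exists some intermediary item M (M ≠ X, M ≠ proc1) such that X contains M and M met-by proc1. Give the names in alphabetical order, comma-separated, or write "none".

Target proc1 = [21, 296].
Intermediaries M with M met-by proc1: none.
Union: none.

none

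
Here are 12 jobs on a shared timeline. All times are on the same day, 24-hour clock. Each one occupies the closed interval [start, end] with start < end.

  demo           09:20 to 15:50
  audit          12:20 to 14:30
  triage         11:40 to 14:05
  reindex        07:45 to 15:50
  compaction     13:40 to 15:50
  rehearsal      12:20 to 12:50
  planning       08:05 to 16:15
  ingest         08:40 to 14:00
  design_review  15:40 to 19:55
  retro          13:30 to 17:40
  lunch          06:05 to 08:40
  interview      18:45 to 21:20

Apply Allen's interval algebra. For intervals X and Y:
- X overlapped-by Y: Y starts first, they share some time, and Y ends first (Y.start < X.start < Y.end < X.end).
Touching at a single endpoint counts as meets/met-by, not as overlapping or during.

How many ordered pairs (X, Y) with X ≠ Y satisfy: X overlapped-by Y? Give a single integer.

Checking all 132 ordered pairs for relation 'overlapped-by'; matching pairs in alphabetical order:
(audit, ingest): audit overlapped-by ingest ✓
(audit, triage): audit overlapped-by triage ✓
(compaction, audit): compaction overlapped-by audit ✓
(compaction, ingest): compaction overlapped-by ingest ✓
(compaction, triage): compaction overlapped-by triage ✓
(demo, ingest): demo overlapped-by ingest ✓
(design_review, compaction): design_review overlapped-by compaction ✓
(design_review, demo): design_review overlapped-by demo ✓
(design_review, planning): design_review overlapped-by planning ✓
(design_review, reindex): design_review overlapped-by reindex ✓
(design_review, retro): design_review overlapped-by retro ✓
(interview, design_review): interview overlapped-by design_review ✓
(planning, lunch): planning overlapped-by lunch ✓
(planning, reindex): planning overlapped-by reindex ✓
(reindex, lunch): reindex overlapped-by lunch ✓
(retro, audit): retro overlapped-by audit ✓
(retro, demo): retro overlapped-by demo ✓
(retro, ingest): retro overlapped-by ingest ✓
(retro, planning): retro overlapped-by planning ✓
(retro, reindex): retro overlapped-by reindex ✓
(retro, triage): retro overlapped-by triage ✓
(triage, ingest): triage overlapped-by ingest ✓
Count: 22.

22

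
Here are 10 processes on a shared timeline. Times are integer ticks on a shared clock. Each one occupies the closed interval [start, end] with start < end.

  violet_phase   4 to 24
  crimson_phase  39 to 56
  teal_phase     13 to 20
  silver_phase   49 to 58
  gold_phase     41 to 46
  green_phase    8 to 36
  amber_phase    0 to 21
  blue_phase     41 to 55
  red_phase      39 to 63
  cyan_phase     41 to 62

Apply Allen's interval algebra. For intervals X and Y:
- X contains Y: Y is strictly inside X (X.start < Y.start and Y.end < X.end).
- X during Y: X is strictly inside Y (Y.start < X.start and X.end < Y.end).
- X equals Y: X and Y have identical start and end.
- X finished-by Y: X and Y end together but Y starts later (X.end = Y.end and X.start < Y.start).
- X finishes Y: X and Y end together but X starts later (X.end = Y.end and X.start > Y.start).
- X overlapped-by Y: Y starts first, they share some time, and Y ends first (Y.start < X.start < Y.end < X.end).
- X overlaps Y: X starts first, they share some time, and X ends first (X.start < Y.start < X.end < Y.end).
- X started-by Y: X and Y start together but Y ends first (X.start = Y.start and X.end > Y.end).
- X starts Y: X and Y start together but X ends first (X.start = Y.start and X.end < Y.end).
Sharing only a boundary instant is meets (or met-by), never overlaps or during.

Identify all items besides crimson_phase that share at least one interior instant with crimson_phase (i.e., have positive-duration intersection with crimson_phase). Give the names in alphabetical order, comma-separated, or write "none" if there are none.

Target crimson_phase = [39, 56].
amber_phase [0, 21] → before → no.
blue_phase [41, 55] → during → yes.
cyan_phase [41, 62] → overlapped-by → yes.
gold_phase [41, 46] → during → yes.
green_phase [8, 36] → before → no.
red_phase [39, 63] → started-by → yes.
silver_phase [49, 58] → overlapped-by → yes.
teal_phase [13, 20] → before → no.
violet_phase [4, 24] → before → no.
Result: blue_phase, cyan_phase, gold_phase, red_phase, silver_phase.

blue_phase, cyan_phase, gold_phase, red_phase, silver_phase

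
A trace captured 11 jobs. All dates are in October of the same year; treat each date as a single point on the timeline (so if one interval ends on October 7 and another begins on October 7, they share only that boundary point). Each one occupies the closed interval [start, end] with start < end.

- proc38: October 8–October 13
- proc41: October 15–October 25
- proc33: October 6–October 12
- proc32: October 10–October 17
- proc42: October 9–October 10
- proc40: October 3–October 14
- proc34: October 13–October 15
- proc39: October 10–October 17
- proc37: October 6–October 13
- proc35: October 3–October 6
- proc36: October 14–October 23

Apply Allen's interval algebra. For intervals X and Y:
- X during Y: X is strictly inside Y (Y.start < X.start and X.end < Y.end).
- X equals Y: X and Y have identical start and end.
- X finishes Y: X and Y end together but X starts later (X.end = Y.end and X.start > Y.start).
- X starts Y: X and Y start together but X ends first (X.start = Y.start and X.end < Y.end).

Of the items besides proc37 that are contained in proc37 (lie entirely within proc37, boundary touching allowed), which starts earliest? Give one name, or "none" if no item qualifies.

Target proc37 = [October 6, October 13].
proc32 [October 10, October 17] → overlapped-by → excluded.
proc33 [October 6, October 12] → starts → candidate.
proc34 [October 13, October 15] → met-by → excluded.
proc35 [October 3, October 6] → meets → excluded.
proc36 [October 14, October 23] → after → excluded.
proc38 [October 8, October 13] → finishes → candidate.
proc39 [October 10, October 17] → overlapped-by → excluded.
proc40 [October 3, October 14] → contains → excluded.
proc41 [October 15, October 25] → after → excluded.
proc42 [October 9, October 10] → during → candidate.
Among candidates, earliest start is October 6 → proc33.

proc33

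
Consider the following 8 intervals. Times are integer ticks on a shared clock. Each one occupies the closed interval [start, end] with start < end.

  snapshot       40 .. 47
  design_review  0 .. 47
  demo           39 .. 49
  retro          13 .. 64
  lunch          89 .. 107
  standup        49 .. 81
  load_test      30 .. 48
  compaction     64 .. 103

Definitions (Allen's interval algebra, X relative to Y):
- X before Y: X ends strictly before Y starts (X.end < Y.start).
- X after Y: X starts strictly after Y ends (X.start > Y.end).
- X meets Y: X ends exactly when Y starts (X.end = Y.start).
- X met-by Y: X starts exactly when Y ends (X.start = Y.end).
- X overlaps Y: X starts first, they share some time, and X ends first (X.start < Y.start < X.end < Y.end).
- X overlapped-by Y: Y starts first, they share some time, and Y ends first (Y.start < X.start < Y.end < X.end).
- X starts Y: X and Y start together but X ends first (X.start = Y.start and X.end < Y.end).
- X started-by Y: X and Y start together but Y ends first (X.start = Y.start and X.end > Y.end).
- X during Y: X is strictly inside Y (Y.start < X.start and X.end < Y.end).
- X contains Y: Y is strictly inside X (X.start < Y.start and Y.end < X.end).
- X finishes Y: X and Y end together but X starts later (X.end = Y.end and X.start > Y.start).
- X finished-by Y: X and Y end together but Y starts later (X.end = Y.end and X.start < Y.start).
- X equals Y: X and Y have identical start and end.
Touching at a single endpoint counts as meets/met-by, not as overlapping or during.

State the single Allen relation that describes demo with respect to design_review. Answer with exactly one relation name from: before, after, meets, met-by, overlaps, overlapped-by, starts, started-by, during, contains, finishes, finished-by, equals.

demo = [39, 49]; design_review = [0, 47].
Compare endpoints: demo.start > design_review.start, demo.start < design_review.end, demo.end > design_review.start, demo.end > design_review.end.
That pattern is 'overlapped-by'.

overlapped-by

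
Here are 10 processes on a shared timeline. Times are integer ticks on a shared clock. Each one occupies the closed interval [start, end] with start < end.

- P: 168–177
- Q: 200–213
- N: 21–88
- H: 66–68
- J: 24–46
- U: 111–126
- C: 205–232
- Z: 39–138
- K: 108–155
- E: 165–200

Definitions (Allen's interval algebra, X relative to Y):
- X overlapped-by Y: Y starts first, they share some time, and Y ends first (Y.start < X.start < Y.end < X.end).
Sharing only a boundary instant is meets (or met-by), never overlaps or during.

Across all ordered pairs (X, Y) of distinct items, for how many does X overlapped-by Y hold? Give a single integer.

4

Checking all 90 ordered pairs for relation 'overlapped-by'; matching pairs in alphabetical order:
(C, Q): C overlapped-by Q ✓
(K, Z): K overlapped-by Z ✓
(Z, J): Z overlapped-by J ✓
(Z, N): Z overlapped-by N ✓
Count: 4.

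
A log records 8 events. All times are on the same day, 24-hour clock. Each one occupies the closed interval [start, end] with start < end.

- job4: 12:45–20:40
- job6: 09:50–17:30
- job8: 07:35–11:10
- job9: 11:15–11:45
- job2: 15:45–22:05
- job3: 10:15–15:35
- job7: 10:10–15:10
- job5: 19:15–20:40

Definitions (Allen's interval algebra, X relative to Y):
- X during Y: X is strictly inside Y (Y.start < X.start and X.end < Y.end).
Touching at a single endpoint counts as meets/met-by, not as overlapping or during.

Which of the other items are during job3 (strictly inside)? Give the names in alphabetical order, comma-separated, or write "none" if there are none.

job9

Target job3 = [10:15, 15:35].
job2 [15:45, 22:05] → after → no.
job4 [12:45, 20:40] → overlapped-by → no.
job5 [19:15, 20:40] → after → no.
job6 [09:50, 17:30] → contains → no.
job7 [10:10, 15:10] → overlaps → no.
job8 [07:35, 11:10] → overlaps → no.
job9 [11:15, 11:45] → during → yes.
Result: job9.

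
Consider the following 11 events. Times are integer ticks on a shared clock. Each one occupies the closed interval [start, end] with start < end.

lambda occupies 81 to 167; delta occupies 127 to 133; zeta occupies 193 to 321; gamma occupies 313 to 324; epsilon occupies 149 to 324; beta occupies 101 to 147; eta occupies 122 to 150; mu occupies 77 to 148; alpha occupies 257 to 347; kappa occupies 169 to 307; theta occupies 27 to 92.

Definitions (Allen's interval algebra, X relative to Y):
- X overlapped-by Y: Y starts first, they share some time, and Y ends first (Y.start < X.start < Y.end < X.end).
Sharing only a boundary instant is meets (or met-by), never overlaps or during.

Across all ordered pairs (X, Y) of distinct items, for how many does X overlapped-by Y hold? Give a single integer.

Checking all 110 ordered pairs for relation 'overlapped-by'; matching pairs in alphabetical order:
(alpha, epsilon): alpha overlapped-by epsilon ✓
(alpha, kappa): alpha overlapped-by kappa ✓
(alpha, zeta): alpha overlapped-by zeta ✓
(epsilon, eta): epsilon overlapped-by eta ✓
(epsilon, lambda): epsilon overlapped-by lambda ✓
(eta, beta): eta overlapped-by beta ✓
(eta, mu): eta overlapped-by mu ✓
(gamma, zeta): gamma overlapped-by zeta ✓
(lambda, mu): lambda overlapped-by mu ✓
(lambda, theta): lambda overlapped-by theta ✓
(mu, theta): mu overlapped-by theta ✓
(zeta, kappa): zeta overlapped-by kappa ✓
Count: 12.

12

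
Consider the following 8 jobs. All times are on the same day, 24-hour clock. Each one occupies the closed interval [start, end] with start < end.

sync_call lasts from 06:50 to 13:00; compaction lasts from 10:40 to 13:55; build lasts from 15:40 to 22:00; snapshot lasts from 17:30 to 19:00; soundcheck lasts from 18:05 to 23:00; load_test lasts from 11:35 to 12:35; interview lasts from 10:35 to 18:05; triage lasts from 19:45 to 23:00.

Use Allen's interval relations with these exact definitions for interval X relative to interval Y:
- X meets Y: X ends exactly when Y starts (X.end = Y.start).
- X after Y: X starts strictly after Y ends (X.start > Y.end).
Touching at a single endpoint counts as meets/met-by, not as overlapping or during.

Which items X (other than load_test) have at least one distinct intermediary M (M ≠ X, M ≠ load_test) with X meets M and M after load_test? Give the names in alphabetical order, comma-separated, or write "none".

Target load_test = [11:35, 12:35].
Intermediaries M with M after load_test: build, snapshot, soundcheck, triage.
Via build — items with X meets build: none.
Via snapshot — items with X meets snapshot: none.
Via soundcheck — items with X meets soundcheck: interview.
Via triage — items with X meets triage: none.
Union: interview.

interview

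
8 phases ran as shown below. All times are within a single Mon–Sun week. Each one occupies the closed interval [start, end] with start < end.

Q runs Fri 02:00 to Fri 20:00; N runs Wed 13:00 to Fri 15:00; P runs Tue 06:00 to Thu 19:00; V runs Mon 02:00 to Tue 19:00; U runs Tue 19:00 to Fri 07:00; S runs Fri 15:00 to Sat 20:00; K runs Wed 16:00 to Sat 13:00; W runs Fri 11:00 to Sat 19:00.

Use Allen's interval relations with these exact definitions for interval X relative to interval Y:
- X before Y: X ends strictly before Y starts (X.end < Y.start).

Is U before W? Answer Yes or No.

Yes

U = [Tue 19:00, Fri 07:00], W = [Fri 11:00, Sat 19:00].
Actual relation of U to W: before.
Asked whether 'before' holds → Yes.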